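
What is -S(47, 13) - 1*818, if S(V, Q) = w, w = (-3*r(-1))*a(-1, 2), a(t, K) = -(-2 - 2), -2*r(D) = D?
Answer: -812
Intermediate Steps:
r(D) = -D/2
a(t, K) = 4 (a(t, K) = -1*(-4) = 4)
w = -6 (w = -(-3)*(-1)/2*4 = -3*½*4 = -3/2*4 = -6)
S(V, Q) = -6
-S(47, 13) - 1*818 = -1*(-6) - 1*818 = 6 - 818 = -812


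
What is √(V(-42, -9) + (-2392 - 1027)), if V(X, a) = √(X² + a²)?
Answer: √(-3419 + 3*√205) ≈ 58.104*I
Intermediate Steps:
√(V(-42, -9) + (-2392 - 1027)) = √(√((-42)² + (-9)²) + (-2392 - 1027)) = √(√(1764 + 81) - 3419) = √(√1845 - 3419) = √(3*√205 - 3419) = √(-3419 + 3*√205)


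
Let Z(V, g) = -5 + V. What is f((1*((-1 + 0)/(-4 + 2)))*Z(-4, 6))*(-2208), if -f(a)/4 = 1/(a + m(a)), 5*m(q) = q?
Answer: -14720/9 ≈ -1635.6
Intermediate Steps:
m(q) = q/5
f(a) = -10/(3*a) (f(a) = -4/(a + a/5) = -4*5/(6*a) = -10/(3*a))
f((1*((-1 + 0)/(-4 + 2)))*Z(-4, 6))*(-2208) = -10*(-4 + 2)/((-1 + 0)*(-5 - 4))/3*(-2208) = -10/(3*((1*(-1/(-2)))*(-9)))*(-2208) = -10/(3*((1*(-1*(-1/2)))*(-9)))*(-2208) = -10/(3*((1*(1/2))*(-9)))*(-2208) = -10/(3*((1/2)*(-9)))*(-2208) = -10/(3*(-9/2))*(-2208) = -10/3*(-2/9)*(-2208) = (20/27)*(-2208) = -14720/9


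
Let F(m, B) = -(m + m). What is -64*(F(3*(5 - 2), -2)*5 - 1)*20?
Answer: 116480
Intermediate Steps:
F(m, B) = -2*m
-64*(F(3*(5 - 2), -2)*5 - 1)*20 = -64*(-6*(5 - 2)*5 - 1)*20 = -64*(-6*3*5 - 1)*20 = -64*(-2*9*5 - 1)*20 = -64*(-18*5 - 1)*20 = -64*(-90 - 1)*20 = -64*(-91)*20 = 5824*20 = 116480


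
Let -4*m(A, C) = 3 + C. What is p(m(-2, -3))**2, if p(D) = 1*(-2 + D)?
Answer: 4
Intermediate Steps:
m(A, C) = -3/4 - C/4 (m(A, C) = -(3 + C)/4 = -3/4 - C/4)
p(D) = -2 + D
p(m(-2, -3))**2 = (-2 + (-3/4 - 1/4*(-3)))**2 = (-2 + (-3/4 + 3/4))**2 = (-2 + 0)**2 = (-2)**2 = 4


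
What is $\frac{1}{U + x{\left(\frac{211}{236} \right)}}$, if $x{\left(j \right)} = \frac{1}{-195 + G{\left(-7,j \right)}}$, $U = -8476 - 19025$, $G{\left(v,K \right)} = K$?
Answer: $- \frac{45809}{1259793545} \approx -3.6362 \cdot 10^{-5}$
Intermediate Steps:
$U = -27501$
$x{\left(j \right)} = \frac{1}{-195 + j}$
$\frac{1}{U + x{\left(\frac{211}{236} \right)}} = \frac{1}{-27501 + \frac{1}{-195 + \frac{211}{236}}} = \frac{1}{-27501 + \frac{1}{- \frac{45809}{236}}} = \frac{1}{-27501 - \frac{236}{45809}} = \frac{1}{- \frac{1259793545}{45809}} = - \frac{45809}{1259793545}$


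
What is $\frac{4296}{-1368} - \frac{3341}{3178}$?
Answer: $- \frac{759299}{181146} \approx -4.1916$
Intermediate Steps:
$\frac{4296}{-1368} - \frac{3341}{3178} = 4296 \left(- \frac{1}{1368}\right) - \frac{3341}{3178} = - \frac{179}{57} - \frac{3341}{3178} = - \frac{759299}{181146}$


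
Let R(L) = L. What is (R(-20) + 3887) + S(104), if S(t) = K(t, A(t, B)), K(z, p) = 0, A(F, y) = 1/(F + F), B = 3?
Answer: 3867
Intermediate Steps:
A(F, y) = 1/(2*F)
S(t) = 0
(R(-20) + 3887) + S(104) = (-20 + 3887) + 0 = 3867 + 0 = 3867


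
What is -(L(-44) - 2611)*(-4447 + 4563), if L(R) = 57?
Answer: 296264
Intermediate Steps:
-(L(-44) - 2611)*(-4447 + 4563) = -(57 - 2611)*(-4447 + 4563) = -(-2554)*116 = -1*(-296264) = 296264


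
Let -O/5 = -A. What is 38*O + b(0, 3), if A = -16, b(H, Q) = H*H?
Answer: -3040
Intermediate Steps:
b(H, Q) = H**2
O = -80 (O = -(-5)*(-16) = -5*16 = -80)
38*O + b(0, 3) = 38*(-80) + 0**2 = -3040 + 0 = -3040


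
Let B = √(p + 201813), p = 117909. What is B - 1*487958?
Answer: -487958 + √319722 ≈ -4.8739e+5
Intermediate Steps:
B = √319722 (B = √(117909 + 201813) = √319722 ≈ 565.44)
B - 1*487958 = √319722 - 1*487958 = √319722 - 487958 = -487958 + √319722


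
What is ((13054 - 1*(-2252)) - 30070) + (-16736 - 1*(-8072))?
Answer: -23428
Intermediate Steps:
((13054 - 1*(-2252)) - 30070) + (-16736 - 1*(-8072)) = ((13054 + 2252) - 30070) + (-16736 + 8072) = (15306 - 30070) - 8664 = -14764 - 8664 = -23428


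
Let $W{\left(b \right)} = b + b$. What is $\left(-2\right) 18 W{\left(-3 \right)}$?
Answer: $216$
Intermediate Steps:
$W{\left(b \right)} = 2 b$
$\left(-2\right) 18 W{\left(-3 \right)} = \left(-2\right) 18 \cdot 2 \left(-3\right) = \left(-36\right) \left(-6\right) = 216$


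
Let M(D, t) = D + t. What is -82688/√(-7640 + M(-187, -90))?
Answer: 82688*I*√7917/7917 ≈ 929.31*I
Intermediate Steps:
-82688/√(-7640 + M(-187, -90)) = -82688/√(-7640 + (-187 - 90)) = -82688/√(-7640 - 277) = -82688*(-I*√7917/7917) = -(-82688)*I*√7917/7917 = 82688*I*√7917/7917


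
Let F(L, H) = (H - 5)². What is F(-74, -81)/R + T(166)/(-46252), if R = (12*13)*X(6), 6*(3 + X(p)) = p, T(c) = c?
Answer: -10691612/450957 ≈ -23.709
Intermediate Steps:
X(p) = -3 + p/6
F(L, H) = (-5 + H)²
R = -312 (R = (12*13)*(-3 + (⅙)*6) = 156*(-3 + 1) = 156*(-2) = -312)
F(-74, -81)/R + T(166)/(-46252) = (-5 - 81)²/(-312) + 166/(-46252) = (-86)²*(-1/312) + 166*(-1/46252) = 7396*(-1/312) - 83/23126 = -1849/78 - 83/23126 = -10691612/450957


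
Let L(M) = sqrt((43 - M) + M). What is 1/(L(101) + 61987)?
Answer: 61987/3842388126 - sqrt(43)/3842388126 ≈ 1.6131e-5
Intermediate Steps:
L(M) = sqrt(43)
1/(L(101) + 61987) = 1/(sqrt(43) + 61987) = 1/(61987 + sqrt(43))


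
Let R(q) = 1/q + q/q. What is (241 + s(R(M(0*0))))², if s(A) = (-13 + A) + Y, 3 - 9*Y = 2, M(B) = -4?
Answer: 67881121/1296 ≈ 52377.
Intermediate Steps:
Y = ⅑ (Y = ⅓ - ⅑*2 = ⅓ - 2/9 = ⅑ ≈ 0.11111)
R(q) = 1 + 1/q (R(q) = 1/q + 1 = 1 + 1/q)
s(A) = -116/9 + A (s(A) = (-13 + A) + ⅑ = -116/9 + A)
(241 + s(R(M(0*0))))² = (241 + (-116/9 + (1 - 4)/(-4)))² = (241 + (-116/9 - ¼*(-3)))² = (241 + (-116/9 + ¾))² = (241 - 437/36)² = (8239/36)² = 67881121/1296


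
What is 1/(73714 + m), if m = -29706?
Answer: 1/44008 ≈ 2.2723e-5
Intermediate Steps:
1/(73714 + m) = 1/(73714 - 29706) = 1/44008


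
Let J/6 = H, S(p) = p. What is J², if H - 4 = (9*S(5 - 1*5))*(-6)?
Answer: 576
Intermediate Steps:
H = 4 (H = 4 + (9*(5 - 1*5))*(-6) = 4 + (9*(5 - 5))*(-6) = 4 + (9*0)*(-6) = 4 + 0*(-6) = 4 + 0 = 4)
J = 24 (J = 6*4 = 24)
J² = 24² = 576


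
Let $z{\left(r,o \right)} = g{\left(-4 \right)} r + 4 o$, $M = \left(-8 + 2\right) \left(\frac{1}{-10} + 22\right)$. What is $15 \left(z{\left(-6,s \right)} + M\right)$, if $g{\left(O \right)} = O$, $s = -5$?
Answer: $-1911$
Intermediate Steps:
$M = - \frac{657}{5}$ ($M = - 6 \left(- \frac{1}{10} + 22\right) = \left(-6\right) \frac{219}{10} = - \frac{657}{5} \approx -131.4$)
$z{\left(r,o \right)} = - 4 r + 4 o$
$15 \left(z{\left(-6,s \right)} + M\right) = 15 \left(\left(\left(-4\right) \left(-6\right) + 4 \left(-5\right)\right) - \frac{657}{5}\right) = 15 \left(\left(24 - 20\right) - \frac{657}{5}\right) = 15 \left(4 - \frac{657}{5}\right) = 15 \left(- \frac{637}{5}\right) = -1911$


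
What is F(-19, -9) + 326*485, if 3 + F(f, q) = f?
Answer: 158088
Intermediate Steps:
F(f, q) = -3 + f
F(-19, -9) + 326*485 = (-3 - 19) + 326*485 = -22 + 158110 = 158088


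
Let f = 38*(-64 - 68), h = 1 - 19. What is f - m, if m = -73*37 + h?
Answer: -2297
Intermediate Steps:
h = -18
f = -5016 (f = 38*(-132) = -5016)
m = -2719 (m = -73*37 - 18 = -2701 - 18 = -2719)
f - m = -5016 - 1*(-2719) = -5016 + 2719 = -2297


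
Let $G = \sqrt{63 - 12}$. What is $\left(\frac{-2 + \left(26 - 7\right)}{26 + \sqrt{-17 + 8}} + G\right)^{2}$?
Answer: $\frac{\left(442 - 51 i + 685 \sqrt{51}\right)^{2}}{469225} \approx 60.627 - 1.1595 i$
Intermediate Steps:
$G = \sqrt{51} \approx 7.1414$
$\left(\frac{-2 + \left(26 - 7\right)}{26 + \sqrt{-17 + 8}} + G\right)^{2} = \left(\frac{-2 + \left(26 - 7\right)}{26 + \sqrt{-17 + 8}} + \sqrt{51}\right)^{2} = \left(\frac{-2 + 19}{26 + \sqrt{-9}} + \sqrt{51}\right)^{2} = \left(\frac{17}{26 + 3 i} + \sqrt{51}\right)^{2} = \left(17 \frac{26 - 3 i}{685} + \sqrt{51}\right)^{2} = \left(\frac{17 \left(26 - 3 i\right)}{685} + \sqrt{51}\right)^{2} = \left(\sqrt{51} + \frac{17 \left(26 - 3 i\right)}{685}\right)^{2}$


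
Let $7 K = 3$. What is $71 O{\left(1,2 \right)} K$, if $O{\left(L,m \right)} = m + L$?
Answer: $\frac{639}{7} \approx 91.286$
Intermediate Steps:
$O{\left(L,m \right)} = L + m$
$K = \frac{3}{7}$ ($K = \frac{1}{7} \cdot 3 = \frac{3}{7} \approx 0.42857$)
$71 O{\left(1,2 \right)} K = 71 \left(1 + 2\right) \frac{3}{7} = 71 \cdot 3 \cdot \frac{3}{7} = 213 \cdot \frac{3}{7} = \frac{639}{7}$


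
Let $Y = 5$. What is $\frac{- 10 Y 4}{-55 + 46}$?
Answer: $\frac{200}{9} \approx 22.222$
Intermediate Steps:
$\frac{- 10 Y 4}{-55 + 46} = \frac{\left(-10\right) 5 \cdot 4}{-55 + 46} = \frac{\left(-50\right) 4}{-9} = \left(- \frac{1}{9}\right) \left(-200\right) = \frac{200}{9}$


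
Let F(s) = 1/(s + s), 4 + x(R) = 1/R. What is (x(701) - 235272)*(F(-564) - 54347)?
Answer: 10110679078099075/790728 ≈ 1.2787e+10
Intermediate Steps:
x(R) = -4 + 1/R
F(s) = 1/(2*s)
(x(701) - 235272)*(F(-564) - 54347) = ((-4 + 1/701) - 235272)*((½)/(-564) - 54347) = ((-4 + 1/701) - 235272)*((½)*(-1/564) - 54347) = (-2803/701 - 235272)*(-1/1128 - 54347) = -164928475/701*(-61303417/1128) = 10110679078099075/790728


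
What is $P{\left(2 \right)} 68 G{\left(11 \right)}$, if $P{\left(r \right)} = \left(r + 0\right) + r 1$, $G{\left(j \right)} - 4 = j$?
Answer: $4080$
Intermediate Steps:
$G{\left(j \right)} = 4 + j$
$P{\left(r \right)} = 2 r$ ($P{\left(r \right)} = r + r = 2 r$)
$P{\left(2 \right)} 68 G{\left(11 \right)} = 2 \cdot 2 \cdot 68 \left(4 + 11\right) = 4 \cdot 68 \cdot 15 = 272 \cdot 15 = 4080$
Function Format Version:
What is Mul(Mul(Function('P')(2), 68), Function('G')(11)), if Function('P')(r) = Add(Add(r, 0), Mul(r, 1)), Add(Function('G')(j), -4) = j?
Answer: 4080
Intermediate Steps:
Function('G')(j) = Add(4, j)
Function('P')(r) = Mul(2, r) (Function('P')(r) = Add(r, r) = Mul(2, r))
Mul(Mul(Function('P')(2), 68), Function('G')(11)) = Mul(Mul(Mul(2, 2), 68), Add(4, 11)) = Mul(Mul(4, 68), 15) = Mul(272, 15) = 4080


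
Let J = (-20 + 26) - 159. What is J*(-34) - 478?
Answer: 4724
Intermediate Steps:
J = -153 (J = 6 - 159 = -153)
J*(-34) - 478 = -153*(-34) - 478 = 5202 - 478 = 4724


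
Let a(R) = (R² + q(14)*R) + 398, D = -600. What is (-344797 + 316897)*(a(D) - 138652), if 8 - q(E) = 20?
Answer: -6387593400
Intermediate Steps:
q(E) = -12 (q(E) = 8 - 1*20 = 8 - 20 = -12)
a(R) = 398 + R² - 12*R (a(R) = (R² - 12*R) + 398 = 398 + R² - 12*R)
(-344797 + 316897)*(a(D) - 138652) = (-344797 + 316897)*((398 + (-600)² - 12*(-600)) - 138652) = -27900*((398 + 360000 + 7200) - 138652) = -27900*(367598 - 138652) = -27900*228946 = -6387593400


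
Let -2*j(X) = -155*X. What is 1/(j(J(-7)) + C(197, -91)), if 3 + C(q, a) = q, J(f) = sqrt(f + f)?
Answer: 388/243447 - 155*I*sqrt(14)/243447 ≈ 0.0015938 - 0.0023823*I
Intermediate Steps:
J(f) = sqrt(2)*sqrt(f) (J(f) = sqrt(2*f) = sqrt(2)*sqrt(f))
C(q, a) = -3 + q
j(X) = 155*X/2 (j(X) = -(-155)*X/2 = 155*X/2)
1/(j(J(-7)) + C(197, -91)) = 1/(155*(sqrt(2)*sqrt(-7))/2 + (-3 + 197)) = 1/(155*(sqrt(2)*(I*sqrt(7)))/2 + 194) = 1/(155*(I*sqrt(14))/2 + 194) = 1/(155*I*sqrt(14)/2 + 194) = 1/(194 + 155*I*sqrt(14)/2)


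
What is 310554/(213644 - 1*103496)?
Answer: 51759/18358 ≈ 2.8194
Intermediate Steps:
310554/(213644 - 1*103496) = 310554/(213644 - 103496) = 310554/110148 = 310554*(1/110148) = 51759/18358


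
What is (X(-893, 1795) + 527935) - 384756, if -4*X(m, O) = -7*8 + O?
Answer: 570977/4 ≈ 1.4274e+5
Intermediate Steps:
X(m, O) = 14 - O/4 (X(m, O) = -(-7*8 + O)/4 = -(-56 + O)/4 = 14 - O/4)
(X(-893, 1795) + 527935) - 384756 = ((14 - ¼*1795) + 527935) - 384756 = ((14 - 1795/4) + 527935) - 384756 = (-1739/4 + 527935) - 384756 = 2110001/4 - 384756 = 570977/4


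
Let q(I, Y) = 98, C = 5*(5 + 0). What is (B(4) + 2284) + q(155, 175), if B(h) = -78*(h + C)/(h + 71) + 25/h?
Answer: 235809/100 ≈ 2358.1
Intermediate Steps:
C = 25 (C = 5*5 = 25)
B(h) = 25/h - 78*(25 + h)/(71 + h) (B(h) = -78*(h + 25)/(h + 71) + 25/h = -78*(25 + h)/(71 + h) + 25/h = 25/h - 78*(25 + h)/(71 + h))
(B(4) + 2284) + q(155, 175) = ((1775 - 1925*4 - 78*4**2)/(4*(71 + 4)) + 2284) + 98 = ((1/4)*(1775 - 7700 - 78*16)/75 + 2284) + 98 = ((1/4)*(1/75)*(1775 - 7700 - 1248) + 2284) + 98 = ((1/4)*(1/75)*(-7173) + 2284) + 98 = (-2391/100 + 2284) + 98 = 226009/100 + 98 = 235809/100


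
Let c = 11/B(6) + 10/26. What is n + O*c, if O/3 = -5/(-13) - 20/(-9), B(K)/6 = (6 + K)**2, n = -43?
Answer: -17474849/438048 ≈ -39.893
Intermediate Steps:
B(K) = 6*(6 + K)**2
O = 305/39 (O = 3*(-5/(-13) - 20/(-9)) = 3*(-5*(-1/13) - 20*(-1/9)) = 3*(5/13 + 20/9) = 3*(305/117) = 305/39 ≈ 7.8205)
c = 4463/11232 (c = 11/((6*(6 + 6)**2)) + 10/26 = 11/((6*12**2)) + 10*(1/26) = 11/((6*144)) + 5/13 = 11/864 + 5/13 = 4463/11232 ≈ 0.39735)
n + O*c = -43 + (305/39)*(4463/11232) = -43 + 1361215/438048 = -17474849/438048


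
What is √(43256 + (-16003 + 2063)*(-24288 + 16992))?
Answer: 2*√25437374 ≈ 10087.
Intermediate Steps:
√(43256 + (-16003 + 2063)*(-24288 + 16992)) = √(43256 - 13940*(-7296)) = √(43256 + 101706240) = √101749496 = 2*√25437374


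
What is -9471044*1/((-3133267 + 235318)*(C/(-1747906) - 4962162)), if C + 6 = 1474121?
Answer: -16554494633864/25135054068453974763 ≈ -6.5862e-7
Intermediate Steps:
C = 1474115 (C = -6 + 1474121 = 1474115)
-9471044*1/((-3133267 + 235318)*(C/(-1747906) - 4962162)) = -9471044*1/((-3133267 + 235318)*(1474115/(-1747906) - 4962162)) = -9471044*(-1/(2897949*(1474115*(-1/1747906) - 4962162))) = -9471044*(-1/(2897949*(-1474115/1747906 - 4962162))) = -9471044/((-2897949*(-8673394206887/1747906))) = -9471044/25135054068453974763/1747906 = -9471044*1747906/25135054068453974763 = -16554494633864/25135054068453974763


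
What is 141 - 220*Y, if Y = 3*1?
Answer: -519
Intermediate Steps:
Y = 3
141 - 220*Y = 141 - 220*3 = 141 - 660 = -519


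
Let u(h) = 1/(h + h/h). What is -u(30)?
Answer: -1/31 ≈ -0.032258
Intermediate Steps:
u(h) = 1/(1 + h) (u(h) = 1/(h + 1) = 1/(1 + h))
-u(30) = -1/(1 + 30) = -1/31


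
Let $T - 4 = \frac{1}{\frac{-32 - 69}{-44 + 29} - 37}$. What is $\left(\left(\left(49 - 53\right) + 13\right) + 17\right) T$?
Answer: $\frac{23413}{227} \approx 103.14$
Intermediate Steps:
$T = \frac{1801}{454}$ ($T = 4 + \frac{1}{\frac{-32 - 69}{-44 + 29} - 37} = 4 + \frac{1}{- \frac{101}{-15} - 37} = 4 + \frac{1}{\left(-101\right) \left(- \frac{1}{15}\right) - 37} = 4 + \frac{1}{\frac{101}{15} - 37} = 4 + \frac{1}{- \frac{454}{15}} = 4 - \frac{15}{454} = \frac{1801}{454} \approx 3.967$)
$\left(\left(\left(49 - 53\right) + 13\right) + 17\right) T = \left(\left(\left(49 - 53\right) + 13\right) + 17\right) \frac{1801}{454} = \left(\left(-4 + 13\right) + 17\right) \frac{1801}{454} = \left(9 + 17\right) \frac{1801}{454} = 26 \cdot \frac{1801}{454} = \frac{23413}{227}$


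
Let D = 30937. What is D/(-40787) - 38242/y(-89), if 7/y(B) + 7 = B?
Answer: 149738323025/285509 ≈ 5.2446e+5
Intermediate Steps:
y(B) = 7/(-7 + B)
D/(-40787) - 38242/y(-89) = 30937/(-40787) - 38242/(7/(-7 - 89)) = 30937*(-1/40787) - 38242/(7/(-96)) = -30937/40787 - 38242/(7*(-1/96)) = -30937/40787 - 38242/(-7/96) = -30937/40787 - 38242*(-96/7) = -30937/40787 + 3671232/7 = 149738323025/285509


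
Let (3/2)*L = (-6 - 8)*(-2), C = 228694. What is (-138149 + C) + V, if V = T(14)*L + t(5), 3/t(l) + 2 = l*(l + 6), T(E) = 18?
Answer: 4816696/53 ≈ 90881.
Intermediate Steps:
t(l) = 3/(-2 + l*(6 + l)) (t(l) = 3/(-2 + l*(l + 6)) = 3/(-2 + l*(6 + l)))
L = 56/3 (L = 2*((-6 - 8)*(-2))/3 = 2*(-14*(-2))/3 = (⅔)*28 = 56/3 ≈ 18.667)
V = 17811/53 (V = 18*(56/3) + 3/(-2 + 5² + 6*5) = 336 + 3/(-2 + 25 + 30) = 336 + 3/53 = 17811/53 ≈ 336.06)
(-138149 + C) + V = (-138149 + 228694) + 17811/53 = 90545 + 17811/53 = 4816696/53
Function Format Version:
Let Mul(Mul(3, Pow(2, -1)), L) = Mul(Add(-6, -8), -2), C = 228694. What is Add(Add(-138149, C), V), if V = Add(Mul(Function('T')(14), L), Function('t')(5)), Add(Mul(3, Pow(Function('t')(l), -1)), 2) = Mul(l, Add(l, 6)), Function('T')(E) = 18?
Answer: Rational(4816696, 53) ≈ 90881.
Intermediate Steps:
Function('t')(l) = Mul(3, Pow(Add(-2, Mul(l, Add(6, l))), -1)) (Function('t')(l) = Mul(3, Pow(Add(-2, Mul(l, Add(l, 6))), -1)) = Mul(3, Pow(Add(-2, Mul(l, Add(6, l))), -1)))
L = Rational(56, 3) (L = Mul(Rational(2, 3), Mul(Add(-6, -8), -2)) = Mul(Rational(2, 3), Mul(-14, -2)) = Mul(Rational(2, 3), 28) = Rational(56, 3) ≈ 18.667)
V = Rational(17811, 53) (V = Add(Mul(18, Rational(56, 3)), Mul(3, Pow(Add(-2, Pow(5, 2), Mul(6, 5)), -1))) = Add(336, Mul(3, Pow(Add(-2, 25, 30), -1))) = Add(336, Mul(3, Pow(53, -1))) = Add(336, Mul(3, Rational(1, 53))) = Add(336, Rational(3, 53)) = Rational(17811, 53) ≈ 336.06)
Add(Add(-138149, C), V) = Add(Add(-138149, 228694), Rational(17811, 53)) = Add(90545, Rational(17811, 53)) = Rational(4816696, 53)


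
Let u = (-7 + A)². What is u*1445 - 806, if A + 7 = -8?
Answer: 698574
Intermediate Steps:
A = -15 (A = -7 - 8 = -15)
u = 484 (u = (-7 - 15)² = (-22)² = 484)
u*1445 - 806 = 484*1445 - 806 = 699380 - 806 = 698574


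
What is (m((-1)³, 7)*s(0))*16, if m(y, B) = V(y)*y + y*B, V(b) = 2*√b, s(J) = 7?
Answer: -784 - 224*I ≈ -784.0 - 224.0*I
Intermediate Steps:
m(y, B) = 2*y^(3/2) + B*y (m(y, B) = (2*√y)*y + y*B = 2*y^(3/2) + B*y)
(m((-1)³, 7)*s(0))*16 = (((-1)³*(7 + 2*√((-1)³)))*7)*16 = (-(7 + 2*√(-1))*7)*16 = (-(7 + 2*I)*7)*16 = ((-7 - 2*I)*7)*16 = (-49 - 14*I)*16 = -784 - 224*I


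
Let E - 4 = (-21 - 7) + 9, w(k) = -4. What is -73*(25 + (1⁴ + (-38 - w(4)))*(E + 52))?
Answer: 87308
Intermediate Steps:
E = -15 (E = 4 + ((-21 - 7) + 9) = 4 + (-28 + 9) = 4 - 19 = -15)
-73*(25 + (1⁴ + (-38 - w(4)))*(E + 52)) = -73*(25 + (1⁴ + (-38 - 1*(-4)))*(-15 + 52)) = -73*(25 + (1 + (-38 + 4))*37) = -73*(25 + (1 - 34)*37) = -73*(25 - 33*37) = -73*(25 - 1221) = -73*(-1196) = 87308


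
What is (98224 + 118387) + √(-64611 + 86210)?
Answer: 216611 + √21599 ≈ 2.1676e+5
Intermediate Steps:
(98224 + 118387) + √(-64611 + 86210) = 216611 + √21599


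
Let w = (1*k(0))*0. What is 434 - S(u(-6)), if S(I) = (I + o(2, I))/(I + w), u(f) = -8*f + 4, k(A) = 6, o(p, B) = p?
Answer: 11257/26 ≈ 432.96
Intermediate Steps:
w = 0 (w = (1*6)*0 = 6*0 = 0)
u(f) = 4 - 8*f
S(I) = (2 + I)/I (S(I) = (I + 2)/(I + 0) = (2 + I)/I)
434 - S(u(-6)) = 434 - (2 + (4 - 8*(-6)))/(4 - 8*(-6)) = 434 - (2 + (4 + 48))/(4 + 48) = 434 - (2 + 52)/52 = 434 - 54/52 = 434 - 1*27/26 = 434 - 27/26 = 11257/26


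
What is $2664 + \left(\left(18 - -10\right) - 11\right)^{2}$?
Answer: $2953$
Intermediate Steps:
$2664 + \left(\left(18 - -10\right) - 11\right)^{2} = 2664 + \left(\left(18 + 10\right) - 11\right)^{2} = 2664 + \left(28 - 11\right)^{2} = 2664 + 17^{2} = 2664 + 289 = 2953$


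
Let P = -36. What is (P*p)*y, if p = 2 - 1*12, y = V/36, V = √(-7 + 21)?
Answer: 10*√14 ≈ 37.417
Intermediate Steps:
V = √14 ≈ 3.7417
y = √14/36 ≈ 0.10393
p = -10 (p = 2 - 12 = -10)
(P*p)*y = (-36*(-10))*(√14/36) = 360*(√14/36) = 10*√14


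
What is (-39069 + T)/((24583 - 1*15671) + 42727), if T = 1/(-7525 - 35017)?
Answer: -237439057/313832334 ≈ -0.75658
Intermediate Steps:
T = -1/42542 (T = 1/(-42542) = -1/42542 ≈ -2.3506e-5)
(-39069 + T)/((24583 - 1*15671) + 42727) = (-39069 - 1/42542)/((24583 - 1*15671) + 42727) = -1662073399/(42542*((24583 - 15671) + 42727)) = -1662073399/(42542*(8912 + 42727)) = -1662073399/42542/51639 = -1662073399/42542*1/51639 = -237439057/313832334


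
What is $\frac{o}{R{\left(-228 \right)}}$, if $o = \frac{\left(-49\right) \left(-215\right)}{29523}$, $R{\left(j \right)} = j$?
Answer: $- \frac{10535}{6731244} \approx -0.0015651$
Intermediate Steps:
$o = \frac{10535}{29523}$ ($o = 10535 \cdot \frac{1}{29523} = \frac{10535}{29523} \approx 0.35684$)
$\frac{o}{R{\left(-228 \right)}} = \frac{10535}{29523 \left(-228\right)} = \frac{10535}{29523} \left(- \frac{1}{228}\right) = - \frac{10535}{6731244}$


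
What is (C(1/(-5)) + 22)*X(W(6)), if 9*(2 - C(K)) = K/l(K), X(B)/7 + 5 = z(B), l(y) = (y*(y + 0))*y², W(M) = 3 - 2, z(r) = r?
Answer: -9548/9 ≈ -1060.9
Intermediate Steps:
W(M) = 1
l(y) = y⁴ (l(y) = (y*y)*y² = y²*y² = y⁴)
X(B) = -35 + 7*B
C(K) = 2 - 1/(9*K³) (C(K) = 2 - K/(9*(K⁴)) = 2 - K/(9*K⁴) = 2 - 1/(9*K³))
(C(1/(-5)) + 22)*X(W(6)) = ((2 - 1/(9*(1/(-5))³)) + 22)*(-35 + 7*1) = ((2 - 1/(9*(-⅕)³)) + 22)*(-35 + 7) = ((2 - ⅑*(-125)) + 22)*(-28) = ((2 + 125/9) + 22)*(-28) = (143/9 + 22)*(-28) = (341/9)*(-28) = -9548/9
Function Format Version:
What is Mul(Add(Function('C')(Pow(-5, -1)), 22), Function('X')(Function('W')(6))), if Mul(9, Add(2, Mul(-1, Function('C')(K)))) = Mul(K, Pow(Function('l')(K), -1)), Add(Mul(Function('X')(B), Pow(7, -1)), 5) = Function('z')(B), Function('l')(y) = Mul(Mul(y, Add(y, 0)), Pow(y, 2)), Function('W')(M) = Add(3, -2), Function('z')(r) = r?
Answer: Rational(-9548, 9) ≈ -1060.9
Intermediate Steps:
Function('W')(M) = 1
Function('l')(y) = Pow(y, 4) (Function('l')(y) = Mul(Mul(y, y), Pow(y, 2)) = Mul(Pow(y, 2), Pow(y, 2)) = Pow(y, 4))
Function('X')(B) = Add(-35, Mul(7, B))
Function('C')(K) = Add(2, Mul(Rational(-1, 9), Pow(K, -3))) (Function('C')(K) = Add(2, Mul(Rational(-1, 9), Mul(K, Pow(Pow(K, 4), -1)))) = Add(2, Mul(Rational(-1, 9), Mul(K, Pow(K, -4)))) = Add(2, Mul(Rational(-1, 9), Pow(K, -3))))
Mul(Add(Function('C')(Pow(-5, -1)), 22), Function('X')(Function('W')(6))) = Mul(Add(Add(2, Mul(Rational(-1, 9), Pow(Pow(-5, -1), -3))), 22), Add(-35, Mul(7, 1))) = Mul(Add(Add(2, Mul(Rational(-1, 9), Pow(Rational(-1, 5), -3))), 22), Add(-35, 7)) = Mul(Add(Add(2, Mul(Rational(-1, 9), -125)), 22), -28) = Mul(Add(Add(2, Rational(125, 9)), 22), -28) = Mul(Add(Rational(143, 9), 22), -28) = Mul(Rational(341, 9), -28) = Rational(-9548, 9)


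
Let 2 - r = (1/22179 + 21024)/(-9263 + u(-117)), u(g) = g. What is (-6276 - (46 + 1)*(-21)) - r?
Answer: -1101200746117/208039020 ≈ -5293.2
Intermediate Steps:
r = 882369337/208039020 (r = 2 - (1/22179 + 21024)/(-9263 - 117) = 2 - (1/22179 + 21024)/(-9380) = 2 - 466291297*(-1)/(22179*9380) = 2 - 1*(-466291297/208039020) = 2 + 466291297/208039020 = 882369337/208039020 ≈ 4.2414)
(-6276 - (46 + 1)*(-21)) - r = (-6276 - (46 + 1)*(-21)) - 1*882369337/208039020 = (-6276 - 47*(-21)) - 882369337/208039020 = (-6276 - 1*(-987)) - 882369337/208039020 = (-6276 + 987) - 882369337/208039020 = -5289 - 882369337/208039020 = -1101200746117/208039020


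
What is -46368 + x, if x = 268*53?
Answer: -32164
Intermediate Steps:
x = 14204
-46368 + x = -46368 + 14204 = -32164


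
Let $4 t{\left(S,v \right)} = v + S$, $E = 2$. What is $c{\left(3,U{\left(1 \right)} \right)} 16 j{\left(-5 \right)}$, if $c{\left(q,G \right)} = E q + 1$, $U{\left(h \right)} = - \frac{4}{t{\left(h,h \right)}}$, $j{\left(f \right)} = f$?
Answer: $-560$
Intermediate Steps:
$t{\left(S,v \right)} = \frac{S}{4} + \frac{v}{4}$ ($t{\left(S,v \right)} = \frac{v + S}{4} = \frac{S + v}{4} = \frac{S}{4} + \frac{v}{4}$)
$U{\left(h \right)} = - \frac{8}{h}$ ($U{\left(h \right)} = - \frac{4}{\frac{h}{4} + \frac{h}{4}} = - \frac{4}{\frac{1}{2} h} = - 4 \frac{2}{h} = - \frac{8}{h}$)
$c{\left(q,G \right)} = 1 + 2 q$ ($c{\left(q,G \right)} = 2 q + 1 = 1 + 2 q$)
$c{\left(3,U{\left(1 \right)} \right)} 16 j{\left(-5 \right)} = \left(1 + 2 \cdot 3\right) 16 \left(-5\right) = \left(1 + 6\right) 16 \left(-5\right) = 7 \cdot 16 \left(-5\right) = 112 \left(-5\right) = -560$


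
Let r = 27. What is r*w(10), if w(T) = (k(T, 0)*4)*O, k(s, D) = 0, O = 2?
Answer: 0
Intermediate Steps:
w(T) = 0 (w(T) = (0*4)*2 = 0*2 = 0)
r*w(10) = 27*0 = 0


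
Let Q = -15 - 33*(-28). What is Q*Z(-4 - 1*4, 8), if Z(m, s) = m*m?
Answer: 58176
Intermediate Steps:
Z(m, s) = m²
Q = 909 (Q = -15 + 924 = 909)
Q*Z(-4 - 1*4, 8) = 909*(-4 - 1*4)² = 909*(-4 - 4)² = 909*(-8)² = 909*64 = 58176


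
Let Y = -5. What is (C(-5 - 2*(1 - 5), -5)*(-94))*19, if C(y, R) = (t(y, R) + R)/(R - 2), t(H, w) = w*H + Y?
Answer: -44650/7 ≈ -6378.6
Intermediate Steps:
t(H, w) = -5 + H*w (t(H, w) = w*H - 5 = H*w - 5 = -5 + H*w)
C(y, R) = (-5 + R + R*y)/(-2 + R) (C(y, R) = ((-5 + y*R) + R)/(R - 2) = ((-5 + R*y) + R)/(-2 + R) = (-5 + R + R*y)/(-2 + R))
(C(-5 - 2*(1 - 5), -5)*(-94))*19 = (((-5 - 5 - 5*(-5 - 2*(1 - 5)))/(-2 - 5))*(-94))*19 = (((-5 - 5 - 5*(-5 - 2*(-4)))/(-7))*(-94))*19 = (-(-5 - 5 - 5*(-5 - 1*(-8)))/7*(-94))*19 = (-(-5 - 5 - 5*(-5 + 8))/7*(-94))*19 = (-(-5 - 5 - 5*3)/7*(-94))*19 = (-(-5 - 5 - 15)/7*(-94))*19 = (-⅐*(-25)*(-94))*19 = ((25/7)*(-94))*19 = -2350/7*19 = -44650/7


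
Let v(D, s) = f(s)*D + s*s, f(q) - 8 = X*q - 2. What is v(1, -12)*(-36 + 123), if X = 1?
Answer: 12006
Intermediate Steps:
f(q) = 6 + q (f(q) = 8 + (1*q - 2) = 8 + (q - 2) = 8 + (-2 + q) = 6 + q)
v(D, s) = s² + D*(6 + s) (v(D, s) = (6 + s)*D + s*s = D*(6 + s) + s² = s² + D*(6 + s))
v(1, -12)*(-36 + 123) = ((-12)² + 1*(6 - 12))*(-36 + 123) = (144 + 1*(-6))*87 = (144 - 6)*87 = 138*87 = 12006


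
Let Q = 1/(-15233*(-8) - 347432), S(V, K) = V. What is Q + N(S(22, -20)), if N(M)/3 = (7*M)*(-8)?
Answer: -833699329/225568 ≈ -3696.0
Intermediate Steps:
N(M) = -168*M (N(M) = 3*((7*M)*(-8)) = 3*(-56*M) = -168*M)
Q = -1/225568 (Q = 1/(121864 - 347432) = 1/(-225568) = -1/225568 ≈ -4.4333e-6)
Q + N(S(22, -20)) = -1/225568 - 168*22 = -1/225568 - 3696 = -833699329/225568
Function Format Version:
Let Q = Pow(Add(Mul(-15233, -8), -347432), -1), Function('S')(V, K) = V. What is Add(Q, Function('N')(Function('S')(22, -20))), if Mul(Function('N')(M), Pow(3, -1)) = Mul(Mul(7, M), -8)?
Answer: Rational(-833699329, 225568) ≈ -3696.0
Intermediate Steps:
Function('N')(M) = Mul(-168, M) (Function('N')(M) = Mul(3, Mul(Mul(7, M), -8)) = Mul(3, Mul(-56, M)) = Mul(-168, M))
Q = Rational(-1, 225568) (Q = Pow(Add(121864, -347432), -1) = Pow(-225568, -1) = Rational(-1, 225568) ≈ -4.4333e-6)
Add(Q, Function('N')(Function('S')(22, -20))) = Add(Rational(-1, 225568), Mul(-168, 22)) = Add(Rational(-1, 225568), -3696) = Rational(-833699329, 225568)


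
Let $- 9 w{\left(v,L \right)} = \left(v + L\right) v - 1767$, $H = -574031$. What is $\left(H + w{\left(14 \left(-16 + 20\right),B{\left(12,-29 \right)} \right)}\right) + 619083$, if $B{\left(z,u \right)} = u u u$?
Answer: $\frac{589961}{3} \approx 1.9665 \cdot 10^{5}$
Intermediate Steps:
$B{\left(z,u \right)} = u^{3}$ ($B{\left(z,u \right)} = u^{2} u = u^{3}$)
$w{\left(v,L \right)} = \frac{589}{3} - \frac{v \left(L + v\right)}{9}$ ($w{\left(v,L \right)} = - \frac{\left(v + L\right) v - 1767}{9} = - \frac{\left(L + v\right) v - 1767}{9} = - \frac{v \left(L + v\right) - 1767}{9} = - \frac{-1767 + v \left(L + v\right)}{9} = \frac{589}{3} - \frac{v \left(L + v\right)}{9}$)
$\left(H + w{\left(14 \left(-16 + 20\right),B{\left(12,-29 \right)} \right)}\right) + 619083 = \left(-574031 - \left(- \frac{589}{3} + \frac{196 \left(-16 + 20\right)^{2}}{9} + \frac{\left(-29\right)^{3} \cdot 14 \left(-16 + 20\right)}{9}\right)\right) + 619083 = \left(-574031 - \left(- \frac{589}{3} + \frac{3136}{9} - \frac{341446}{9} \cdot 4\right)\right) + 619083 = \left(-574031 - \left(- \frac{589}{3} - \frac{1365784}{9} + \frac{3136}{9}\right)\right) + 619083 = \left(-574031 + \left(\frac{589}{3} - \frac{3136}{9} + \frac{1365784}{9}\right)\right) + 619083 = \left(-574031 + \frac{454805}{3}\right) + 619083 = - \frac{1267288}{3} + 619083 = \frac{589961}{3}$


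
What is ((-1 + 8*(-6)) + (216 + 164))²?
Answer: 109561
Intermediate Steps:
((-1 + 8*(-6)) + (216 + 164))² = ((-1 - 48) + 380)² = (-49 + 380)² = 331² = 109561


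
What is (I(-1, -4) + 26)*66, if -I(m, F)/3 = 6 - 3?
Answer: 1122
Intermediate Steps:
I(m, F) = -9 (I(m, F) = -3*(6 - 3) = -3*3 = -9)
(I(-1, -4) + 26)*66 = (-9 + 26)*66 = 17*66 = 1122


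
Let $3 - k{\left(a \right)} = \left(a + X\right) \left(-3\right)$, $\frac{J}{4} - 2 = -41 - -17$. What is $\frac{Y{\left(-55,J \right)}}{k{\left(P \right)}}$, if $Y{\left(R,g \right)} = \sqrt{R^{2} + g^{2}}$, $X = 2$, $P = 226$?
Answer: $\frac{11 \sqrt{89}}{687} \approx 0.15105$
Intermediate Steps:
$J = -88$ ($J = 8 + 4 \left(-41 - -17\right) = 8 + 4 \left(-41 + 17\right) = 8 + 4 \left(-24\right) = 8 - 96 = -88$)
$k{\left(a \right)} = 9 + 3 a$ ($k{\left(a \right)} = 3 - \left(a + 2\right) \left(-3\right) = 3 - \left(2 + a\right) \left(-3\right) = 3 - \left(-6 - 3 a\right) = 3 + \left(6 + 3 a\right) = 9 + 3 a$)
$\frac{Y{\left(-55,J \right)}}{k{\left(P \right)}} = \frac{\sqrt{\left(-55\right)^{2} + \left(-88\right)^{2}}}{9 + 3 \cdot 226} = \frac{\sqrt{3025 + 7744}}{9 + 678} = \frac{\sqrt{10769}}{687} = 11 \sqrt{89} \cdot \frac{1}{687} = \frac{11 \sqrt{89}}{687}$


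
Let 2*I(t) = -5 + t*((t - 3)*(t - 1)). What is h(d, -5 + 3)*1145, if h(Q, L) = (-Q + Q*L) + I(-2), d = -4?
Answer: -12595/2 ≈ -6297.5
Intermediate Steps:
I(t) = -5/2 + t*(-1 + t)*(-3 + t)/2 (I(t) = (-5 + t*((t - 3)*(t - 1)))/2 = (-5 + t*((-3 + t)*(-1 + t)))/2 = (-5 + t*((-1 + t)*(-3 + t)))/2 = (-5 + t*(-1 + t)*(-3 + t))/2 = -5/2 + t*(-1 + t)*(-3 + t)/2)
h(Q, L) = -35/2 - Q + L*Q (h(Q, L) = (-Q + Q*L) + (-5/2 + (½)*(-2)³ - 2*(-2)² + (3/2)*(-2)) = (-Q + L*Q) + (-5/2 + (½)*(-8) - 2*4 - 3) = (-Q + L*Q) + (-5/2 - 4 - 8 - 3) = (-Q + L*Q) - 35/2 = -35/2 - Q + L*Q)
h(d, -5 + 3)*1145 = (-35/2 - 1*(-4) + (-5 + 3)*(-4))*1145 = (-35/2 + 4 - 2*(-4))*1145 = (-35/2 + 4 + 8)*1145 = -11/2*1145 = -12595/2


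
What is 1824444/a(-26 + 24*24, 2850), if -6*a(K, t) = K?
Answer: -5473332/275 ≈ -19903.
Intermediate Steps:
a(K, t) = -K/6
1824444/a(-26 + 24*24, 2850) = 1824444/((-(-26 + 24*24)/6)) = 1824444/((-(-26 + 576)/6)) = 1824444/((-⅙*550)) = 1824444/(-275/3) = 1824444*(-3/275) = -5473332/275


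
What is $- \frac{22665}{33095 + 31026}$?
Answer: $- \frac{22665}{64121} \approx -0.35347$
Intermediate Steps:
$- \frac{22665}{33095 + 31026} = - \frac{22665}{64121}$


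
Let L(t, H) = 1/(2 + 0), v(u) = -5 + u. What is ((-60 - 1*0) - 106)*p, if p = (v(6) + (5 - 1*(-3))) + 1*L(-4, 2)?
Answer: -1577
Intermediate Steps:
L(t, H) = 1/2
p = 19/2 (p = ((-5 + 6) + (5 - 1*(-3))) + 1*(1/2) = (1 + (5 + 3)) + 1/2 = (1 + 8) + 1/2 = 9 + 1/2 = 19/2 ≈ 9.5000)
((-60 - 1*0) - 106)*p = ((-60 - 1*0) - 106)*(19/2) = ((-60 + 0) - 106)*(19/2) = (-60 - 106)*(19/2) = -166*19/2 = -1577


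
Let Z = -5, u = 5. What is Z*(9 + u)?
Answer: -70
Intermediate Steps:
Z*(9 + u) = -5*(9 + 5) = -5*14 = -70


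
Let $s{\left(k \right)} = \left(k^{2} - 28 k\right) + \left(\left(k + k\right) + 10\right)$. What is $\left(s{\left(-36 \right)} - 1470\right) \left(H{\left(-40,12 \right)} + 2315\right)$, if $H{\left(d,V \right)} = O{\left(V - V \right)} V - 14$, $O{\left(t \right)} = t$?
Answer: $1776372$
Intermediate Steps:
$H{\left(d,V \right)} = -14$ ($H{\left(d,V \right)} = \left(V - V\right) V - 14 = 0 V - 14 = 0 - 14 = -14$)
$s{\left(k \right)} = 10 + k^{2} - 26 k$ ($s{\left(k \right)} = \left(k^{2} - 28 k\right) + \left(2 k + 10\right) = \left(k^{2} - 28 k\right) + \left(10 + 2 k\right) = 10 + k^{2} - 26 k$)
$\left(s{\left(-36 \right)} - 1470\right) \left(H{\left(-40,12 \right)} + 2315\right) = \left(\left(10 + \left(-36\right)^{2} - -936\right) - 1470\right) \left(-14 + 2315\right) = \left(\left(10 + 1296 + 936\right) - 1470\right) 2301 = \left(2242 - 1470\right) 2301 = 772 \cdot 2301 = 1776372$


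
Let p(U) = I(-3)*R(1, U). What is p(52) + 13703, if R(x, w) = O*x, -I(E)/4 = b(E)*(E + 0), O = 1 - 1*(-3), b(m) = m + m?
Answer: 13415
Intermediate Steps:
b(m) = 2*m
O = 4 (O = 1 + 3 = 4)
I(E) = -8*E**2 (I(E) = -4*2*E*(E + 0) = -4*2*E*E = -8*E**2)
R(x, w) = 4*x
p(U) = -288 (p(U) = (-8*(-3)**2)*(4*1) = -8*9*4 = -72*4 = -288)
p(52) + 13703 = -288 + 13703 = 13415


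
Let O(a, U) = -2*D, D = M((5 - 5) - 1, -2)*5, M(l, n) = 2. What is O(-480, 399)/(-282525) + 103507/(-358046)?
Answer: -5847230851/20231389230 ≈ -0.28902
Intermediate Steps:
D = 10 (D = 2*5 = 10)
O(a, U) = -20 (O(a, U) = -2*10 = -20)
O(-480, 399)/(-282525) + 103507/(-358046) = -20/(-282525) + 103507/(-358046) = -20*(-1/282525) + 103507*(-1/358046) = 4/56505 - 103507/358046 = -5847230851/20231389230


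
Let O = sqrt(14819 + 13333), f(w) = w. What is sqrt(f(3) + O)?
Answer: sqrt(3 + 6*sqrt(782)) ≈ 13.068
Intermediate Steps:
O = 6*sqrt(782) (O = sqrt(28152) = 6*sqrt(782) ≈ 167.79)
sqrt(f(3) + O) = sqrt(3 + 6*sqrt(782))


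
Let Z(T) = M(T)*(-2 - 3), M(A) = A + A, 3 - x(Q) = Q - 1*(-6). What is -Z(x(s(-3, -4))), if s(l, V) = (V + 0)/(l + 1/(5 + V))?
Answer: -50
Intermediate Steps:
s(l, V) = V/(l + 1/(5 + V))
x(Q) = -3 - Q (x(Q) = 3 - (Q - 1*(-6)) = 3 - (Q + 6) = 3 - (6 + Q) = 3 + (-6 - Q) = -3 - Q)
M(A) = 2*A
Z(T) = -10*T (Z(T) = (2*T)*(-2 - 3) = (2*T)*(-5) = -10*T)
-Z(x(s(-3, -4))) = -(-10)*(-3 - (-4)*(5 - 4)/(1 + 5*(-3) - 4*(-3))) = -(-10)*(-3 - (-4)/(1 - 15 + 12)) = -(-10)*(-3 - (-4)/(-2)) = -(-10)*(-3 - (-4)*(-1)/2) = -(-10)*(-3 - 1*2) = -(-10)*(-3 - 2) = -(-10)*(-5) = -1*50 = -50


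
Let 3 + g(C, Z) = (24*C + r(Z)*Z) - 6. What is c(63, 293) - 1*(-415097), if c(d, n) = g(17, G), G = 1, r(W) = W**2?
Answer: 415497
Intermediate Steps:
g(C, Z) = -9 + Z**3 + 24*C (g(C, Z) = -3 + ((24*C + Z**2*Z) - 6) = -3 + ((24*C + Z**3) - 6) = -3 + ((Z**3 + 24*C) - 6) = -3 + (-6 + Z**3 + 24*C) = -9 + Z**3 + 24*C)
c(d, n) = 400 (c(d, n) = -9 + 1**3 + 24*17 = -9 + 1 + 408 = 400)
c(63, 293) - 1*(-415097) = 400 - 1*(-415097) = 400 + 415097 = 415497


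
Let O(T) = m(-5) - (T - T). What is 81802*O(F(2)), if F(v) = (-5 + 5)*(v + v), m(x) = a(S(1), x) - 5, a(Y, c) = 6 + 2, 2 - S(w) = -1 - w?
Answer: 245406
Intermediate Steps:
S(w) = 3 + w (S(w) = 2 - (-1 - w) = 2 + (1 + w) = 3 + w)
a(Y, c) = 8
m(x) = 3 (m(x) = 8 - 5 = 3)
F(v) = 0 (F(v) = 0*(2*v) = 0)
O(T) = 3 (O(T) = 3 - (T - T) = 3 - 1*0 = 3 + 0 = 3)
81802*O(F(2)) = 81802*3 = 245406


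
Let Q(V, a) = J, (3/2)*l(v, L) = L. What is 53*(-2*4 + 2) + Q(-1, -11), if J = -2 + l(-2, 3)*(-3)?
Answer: -326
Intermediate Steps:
l(v, L) = 2*L/3
J = -8 (J = -2 + ((⅔)*3)*(-3) = -2 + 2*(-3) = -2 - 6 = -8)
Q(V, a) = -8
53*(-2*4 + 2) + Q(-1, -11) = 53*(-2*4 + 2) - 8 = 53*(-8 + 2) - 8 = 53*(-6) - 8 = -318 - 8 = -326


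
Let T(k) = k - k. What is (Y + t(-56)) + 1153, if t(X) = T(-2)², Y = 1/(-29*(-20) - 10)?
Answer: 657211/570 ≈ 1153.0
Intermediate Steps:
T(k) = 0
Y = 1/570 (Y = 1/(580 - 10) = 1/570 ≈ 0.0017544)
t(X) = 0 (t(X) = 0² = 0)
(Y + t(-56)) + 1153 = (1/570 + 0) + 1153 = 1/570 + 1153 = 657211/570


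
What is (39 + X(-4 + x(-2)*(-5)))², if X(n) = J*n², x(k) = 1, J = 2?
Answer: 40401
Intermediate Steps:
X(n) = 2*n²
(39 + X(-4 + x(-2)*(-5)))² = (39 + 2*(-4 + 1*(-5))²)² = (39 + 2*(-4 - 5)²)² = (39 + 2*(-9)²)² = (39 + 2*81)² = (39 + 162)² = 201² = 40401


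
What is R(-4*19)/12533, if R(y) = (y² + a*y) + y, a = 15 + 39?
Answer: 1596/12533 ≈ 0.12734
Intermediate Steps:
a = 54
R(y) = y² + 55*y (R(y) = (y² + 54*y) + y = y² + 55*y)
R(-4*19)/12533 = ((-4*19)*(55 - 4*19))/12533 = -76*(55 - 76)*(1/12533) = -76*(-21)*(1/12533) = 1596*(1/12533) = 1596/12533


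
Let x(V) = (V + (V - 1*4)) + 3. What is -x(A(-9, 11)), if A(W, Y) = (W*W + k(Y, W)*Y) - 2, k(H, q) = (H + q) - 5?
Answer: -91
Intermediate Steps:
k(H, q) = -5 + H + q
A(W, Y) = -2 + W² + Y*(-5 + W + Y) (A(W, Y) = (W*W + (-5 + Y + W)*Y) - 2 = (W² + (-5 + W + Y)*Y) - 2 = (W² + Y*(-5 + W + Y)) - 2 = -2 + W² + Y*(-5 + W + Y))
x(V) = -1 + 2*V (x(V) = (V + (V - 4)) + 3 = (V + (-4 + V)) + 3 = (-4 + 2*V) + 3 = -1 + 2*V)
-x(A(-9, 11)) = -(-1 + 2*(-2 + (-9)² + 11*(-5 - 9 + 11))) = -(-1 + 2*(-2 + 81 + 11*(-3))) = -(-1 + 2*(-2 + 81 - 33)) = -(-1 + 2*46) = -(-1 + 92) = -1*91 = -91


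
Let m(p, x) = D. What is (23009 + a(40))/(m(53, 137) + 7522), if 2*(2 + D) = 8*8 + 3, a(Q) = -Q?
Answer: 45938/15107 ≈ 3.0408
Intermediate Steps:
D = 63/2 (D = -2 + (8*8 + 3)/2 = -2 + (64 + 3)/2 = -2 + (½)*67 = -2 + 67/2 = 63/2 ≈ 31.500)
m(p, x) = 63/2
(23009 + a(40))/(m(53, 137) + 7522) = (23009 - 1*40)/(63/2 + 7522) = (23009 - 40)/(15107/2) = 22969*(2/15107) = 45938/15107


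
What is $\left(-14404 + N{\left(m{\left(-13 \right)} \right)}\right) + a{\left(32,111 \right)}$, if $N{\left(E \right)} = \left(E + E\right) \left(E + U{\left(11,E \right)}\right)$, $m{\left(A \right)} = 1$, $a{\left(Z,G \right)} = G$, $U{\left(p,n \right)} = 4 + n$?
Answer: $-14281$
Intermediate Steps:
$N{\left(E \right)} = 2 E \left(4 + 2 E\right)$ ($N{\left(E \right)} = \left(E + E\right) \left(E + \left(4 + E\right)\right) = 2 E \left(4 + 2 E\right)$)
$\left(-14404 + N{\left(m{\left(-13 \right)} \right)}\right) + a{\left(32,111 \right)} = \left(-14404 + 4 \cdot 1 \left(2 + 1\right)\right) + 111 = \left(-14404 + 4 \cdot 1 \cdot 3\right) + 111 = \left(-14404 + 12\right) + 111 = -14392 + 111 = -14281$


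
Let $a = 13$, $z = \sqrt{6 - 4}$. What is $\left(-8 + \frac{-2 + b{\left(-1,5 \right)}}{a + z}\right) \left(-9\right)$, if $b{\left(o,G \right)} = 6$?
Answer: $\frac{11556}{167} + \frac{36 \sqrt{2}}{167} \approx 69.502$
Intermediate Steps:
$z = \sqrt{2} \approx 1.4142$
$\left(-8 + \frac{-2 + b{\left(-1,5 \right)}}{a + z}\right) \left(-9\right) = \left(-8 + \frac{-2 + 6}{13 + \sqrt{2}}\right) \left(-9\right) = \left(-8 + \frac{4}{13 + \sqrt{2}}\right) \left(-9\right) = 72 - \frac{36}{13 + \sqrt{2}}$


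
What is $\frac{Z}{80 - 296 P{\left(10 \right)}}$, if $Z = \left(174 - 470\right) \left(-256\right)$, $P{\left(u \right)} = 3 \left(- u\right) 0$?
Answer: $\frac{4736}{5} \approx 947.2$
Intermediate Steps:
$P{\left(u \right)} = 0$ ($P{\left(u \right)} = - 3 u 0 = 0$)
$Z = 75776$ ($Z = \left(-296\right) \left(-256\right) = 75776$)
$\frac{Z}{80 - 296 P{\left(10 \right)}} = \frac{75776}{80 - 0} = \frac{75776}{80 + 0} = \frac{75776}{80} = 75776 \cdot \frac{1}{80} = \frac{4736}{5}$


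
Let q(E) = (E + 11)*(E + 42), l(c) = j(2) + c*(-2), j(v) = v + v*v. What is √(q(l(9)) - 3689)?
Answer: I*√3719 ≈ 60.984*I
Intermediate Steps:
j(v) = v + v²
l(c) = 6 - 2*c (l(c) = 2*(1 + 2) + c*(-2) = 2*3 - 2*c = 6 - 2*c)
q(E) = (11 + E)*(42 + E)
√(q(l(9)) - 3689) = √((462 + (6 - 2*9)² + 53*(6 - 2*9)) - 3689) = √((462 + (6 - 18)² + 53*(6 - 18)) - 3689) = √((462 + (-12)² + 53*(-12)) - 3689) = √((462 + 144 - 636) - 3689) = √(-30 - 3689) = √(-3719) = I*√3719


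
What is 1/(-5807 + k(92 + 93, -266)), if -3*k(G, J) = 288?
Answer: -1/5903 ≈ -0.00016941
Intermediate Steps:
k(G, J) = -96 (k(G, J) = -⅓*288 = -96)
1/(-5807 + k(92 + 93, -266)) = 1/(-5807 - 96) = 1/(-5903) = -1/5903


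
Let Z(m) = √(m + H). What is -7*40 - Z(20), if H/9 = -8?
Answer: -280 - 2*I*√13 ≈ -280.0 - 7.2111*I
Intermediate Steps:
H = -72 (H = 9*(-8) = -72)
Z(m) = √(-72 + m) (Z(m) = √(m - 72) = √(-72 + m))
-7*40 - Z(20) = -7*40 - √(-72 + 20) = -280 - √(-52) = -280 - 2*I*√13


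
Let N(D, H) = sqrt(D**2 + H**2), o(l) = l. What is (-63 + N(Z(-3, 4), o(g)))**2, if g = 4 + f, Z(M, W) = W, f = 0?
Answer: 4001 - 504*sqrt(2) ≈ 3288.2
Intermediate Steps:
g = 4 (g = 4 + 0 = 4)
(-63 + N(Z(-3, 4), o(g)))**2 = (-63 + sqrt(4**2 + 4**2))**2 = (-63 + sqrt(16 + 16))**2 = (-63 + sqrt(32))**2 = (-63 + 4*sqrt(2))**2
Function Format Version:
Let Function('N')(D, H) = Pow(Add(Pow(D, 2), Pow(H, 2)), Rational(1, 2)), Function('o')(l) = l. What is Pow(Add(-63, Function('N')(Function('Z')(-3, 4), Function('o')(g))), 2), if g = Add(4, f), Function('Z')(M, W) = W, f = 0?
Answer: Add(4001, Mul(-504, Pow(2, Rational(1, 2)))) ≈ 3288.2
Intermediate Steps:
g = 4 (g = Add(4, 0) = 4)
Pow(Add(-63, Function('N')(Function('Z')(-3, 4), Function('o')(g))), 2) = Pow(Add(-63, Pow(Add(Pow(4, 2), Pow(4, 2)), Rational(1, 2))), 2) = Pow(Add(-63, Pow(Add(16, 16), Rational(1, 2))), 2) = Pow(Add(-63, Pow(32, Rational(1, 2))), 2) = Pow(Add(-63, Mul(4, Pow(2, Rational(1, 2)))), 2)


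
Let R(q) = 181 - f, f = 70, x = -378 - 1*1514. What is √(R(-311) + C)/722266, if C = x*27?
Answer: I*√50973/722266 ≈ 0.00031259*I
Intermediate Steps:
x = -1892 (x = -378 - 1514 = -1892)
R(q) = 111 (R(q) = 181 - 1*70 = 181 - 70 = 111)
C = -51084 (C = -1892*27 = -51084)
√(R(-311) + C)/722266 = √(111 - 51084)/722266 = √(-50973)*(1/722266) = (I*√50973)*(1/722266) = I*√50973/722266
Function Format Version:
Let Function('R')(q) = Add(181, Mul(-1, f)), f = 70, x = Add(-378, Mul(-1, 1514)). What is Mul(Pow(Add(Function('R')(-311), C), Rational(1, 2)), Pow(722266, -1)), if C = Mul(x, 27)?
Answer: Mul(Rational(1, 722266), I, Pow(50973, Rational(1, 2))) ≈ Mul(0.00031259, I)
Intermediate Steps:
x = -1892 (x = Add(-378, -1514) = -1892)
Function('R')(q) = 111 (Function('R')(q) = Add(181, Mul(-1, 70)) = Add(181, -70) = 111)
C = -51084 (C = Mul(-1892, 27) = -51084)
Mul(Pow(Add(Function('R')(-311), C), Rational(1, 2)), Pow(722266, -1)) = Mul(Pow(Add(111, -51084), Rational(1, 2)), Pow(722266, -1)) = Mul(Pow(-50973, Rational(1, 2)), Rational(1, 722266)) = Mul(Mul(I, Pow(50973, Rational(1, 2))), Rational(1, 722266)) = Mul(Rational(1, 722266), I, Pow(50973, Rational(1, 2)))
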